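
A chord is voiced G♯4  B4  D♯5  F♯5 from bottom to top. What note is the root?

G#

G#, B, D#, F# are the tones of a G# minor seventh chord (G#–B–D#–F#), making G# the root.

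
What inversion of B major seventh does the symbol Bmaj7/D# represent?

first inversion

Bmaj7/D# means B major seventh with D# in the bass. D# is the third of B major seventh (B–D#–F#–A#), so this is first inversion.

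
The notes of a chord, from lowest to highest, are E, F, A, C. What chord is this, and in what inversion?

The distinct note names are E, F, A, C. Stacked in thirds they read F–A–C–E, which is a major seventh chord on F.
With the seventh (E) in the bass, the chord is in third inversion (figured bass 4/2).

F major seventh, third inversion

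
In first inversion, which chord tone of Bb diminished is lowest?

Bb diminished is Bb–Db–Fb. First inversion places the third in the bass: Db.

Db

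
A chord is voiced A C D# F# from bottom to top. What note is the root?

D#

A, C, D#, F# are the tones of a D# diminished seventh chord (D#–F#–A–C), making D# the root.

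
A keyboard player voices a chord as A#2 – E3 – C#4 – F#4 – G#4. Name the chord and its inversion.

F# dominant ninth, first inversion

The pitch classes A#, E, C#, F#, G# arrange in thirds as F#–A#–C#–E–G#: an F# dominant ninth chord.
The lowest note is A#, the third of the chord, so this is first inversion.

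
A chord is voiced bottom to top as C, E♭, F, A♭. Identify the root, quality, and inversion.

F minor seventh, second inversion

The distinct note names are C, Eb, F, Ab. Stacked in thirds they read F–Ab–C–Eb, which is a minor seventh chord on F.
With the fifth (C) in the bass, the chord is in second inversion (figured bass 4/3).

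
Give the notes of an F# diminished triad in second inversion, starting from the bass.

C, F#, A

Spelling F# diminished: F#–A–C. In second inversion the fifth is bass, giving C, F#, A from the bottom.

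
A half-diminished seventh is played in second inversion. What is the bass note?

Eb

The fifth of A half-diminished seventh (A–C–Eb–G) is Eb; that is the bass in second inversion.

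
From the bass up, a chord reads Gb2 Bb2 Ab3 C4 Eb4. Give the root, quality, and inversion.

Ab dominant ninth, third inversion

The distinct note names are Gb, Bb, Ab, C, Eb. Stacked in thirds they read Ab–C–Eb–Gb–Bb, which is a dominant ninth chord on Ab.
Gb is the seventh of Ab dominant ninth; seventh in the bass means third inversion.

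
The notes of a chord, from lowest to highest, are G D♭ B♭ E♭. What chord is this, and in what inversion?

The distinct note names are G, Db, Bb, Eb. Stacked in thirds they read Eb–G–Bb–Db, which is a dominant seventh chord on Eb.
G is the third of Eb dominant seventh; third in the bass means first inversion (figured bass 6/5).

Eb dominant seventh, first inversion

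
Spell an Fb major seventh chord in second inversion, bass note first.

Spelling Fb major seventh: Fb–Ab–Cb–Eb. In second inversion the fifth is bass, giving Cb, Eb, Fb, Ab from the bottom.

Cb, Eb, Fb, Ab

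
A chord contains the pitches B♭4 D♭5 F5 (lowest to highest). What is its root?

Reordering Bb, Db, F into stacked thirds gives Bb–Db–F; the bottom of that stack, Bb, is the root.

Bb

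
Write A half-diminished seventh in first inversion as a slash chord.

First inversion of A half-diminished seventh has the third (C) in the bass. As a slash chord: Aø7/C.

Aø7/C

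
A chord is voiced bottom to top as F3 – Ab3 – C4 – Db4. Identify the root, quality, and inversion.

Db major seventh, first inversion

Reducing to letter names: F, Ab, C, Db. These stack in thirds as Db–F–Ab–C — a Db major seventh chord.
With the third (F) in the bass, the chord is in first inversion (figured bass 6/5).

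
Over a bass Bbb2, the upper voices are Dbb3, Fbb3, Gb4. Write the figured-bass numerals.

The notes Bbb, Dbb, Fbb, Gb stack in thirds as Gb–Bbb–Dbb–Fbb — a Gb diminished seventh chord. The bass Bbb is the third, so this is first inversion: figured 6/5.

6/5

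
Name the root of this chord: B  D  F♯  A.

B

Reordering B, D, F#, A into stacked thirds gives B–D–F#–A; the bottom of that stack, B, is the root.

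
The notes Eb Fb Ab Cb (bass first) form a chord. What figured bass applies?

4/2

The notes Eb, Fb, Ab, Cb stack in thirds as Fb–Ab–Cb–Eb — an Fb major seventh chord. The bass Eb is the seventh, so this is third inversion: figured 4/2.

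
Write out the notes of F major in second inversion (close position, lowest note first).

C, F, A

The chord tones are F–A–C. With the fifth (C) lowest for second inversion: C, F, A.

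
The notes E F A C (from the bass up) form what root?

E, F, A, C are the tones of an F major seventh chord (F–A–C–E), making F the root.

F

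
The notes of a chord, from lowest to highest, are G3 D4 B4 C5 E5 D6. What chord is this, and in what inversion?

Reducing to letter names: G, D, B, C, E. These stack in thirds as C–E–G–B–D — a C major ninth chord.
The lowest note is G, the fifth of the chord, so this is second inversion.

C major ninth, second inversion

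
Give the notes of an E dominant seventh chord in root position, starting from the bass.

Spelling E dominant seventh: E–G#–B–D. In root position the root is bass, giving E, G#, B, D from the bottom.

E, G#, B, D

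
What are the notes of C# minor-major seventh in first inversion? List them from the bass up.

E, G#, B#, C#

Spelling C# minor-major seventh: C#–E–G#–B#. In first inversion the third is bass, giving E, G#, B#, C# from the bottom.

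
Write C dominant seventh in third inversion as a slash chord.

Third inversion of C dominant seventh has the seventh (Bb) in the bass. As a slash chord: C7/Bb.

C7/Bb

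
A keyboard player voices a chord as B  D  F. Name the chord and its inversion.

B diminished, root position

The pitch classes B, D, F arrange in thirds as B–D–F: a B diminished triad.
With the root (B) in the bass, the chord is in root position (figured bass 5/3).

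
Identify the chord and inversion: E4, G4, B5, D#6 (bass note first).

The distinct note names are E, G, B, D#. Stacked in thirds they read E–G–B–D#, which is a minor-major seventh chord on E.
With the root (E) in the bass, the chord is in root position (figured bass 7).

E minor-major seventh, root position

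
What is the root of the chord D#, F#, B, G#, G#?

G#

Reordering D#, F#, B, G# into stacked thirds gives G#–B–D#–F#; the bottom of that stack, G#, is the root.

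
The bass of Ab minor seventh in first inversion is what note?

In first inversion the third is lowest. For Ab minor seventh (Ab–Cb–Eb–Gb) that is Cb.

Cb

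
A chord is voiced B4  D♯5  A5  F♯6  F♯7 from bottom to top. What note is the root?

The distinct letter names are B, D#, A, F#. Arranged as a stack of thirds they read B–D#–F#–A, so B is the root (a B dominant seventh chord).

B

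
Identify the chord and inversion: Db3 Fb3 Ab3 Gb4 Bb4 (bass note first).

The pitch classes Db, Fb, Ab, Gb, Bb arrange in thirds as Gb–Bb–Db–Fb–Ab: a Gb dominant ninth chord.
The lowest note is Db, the fifth of the chord, so this is second inversion.

Gb dominant ninth, second inversion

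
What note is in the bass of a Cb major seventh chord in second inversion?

The fifth of Cb major seventh (Cb–Eb–Gb–Bb) is Gb; that is the bass in second inversion.

Gb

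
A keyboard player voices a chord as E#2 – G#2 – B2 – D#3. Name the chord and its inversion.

The pitch classes E#, G#, B, D# arrange in thirds as E#–G#–B–D#: an E# half-diminished seventh chord.
With the root (E#) in the bass, the chord is in root position (figured bass 7).

E# half-diminished seventh, root position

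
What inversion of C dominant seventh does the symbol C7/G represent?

second inversion

C7/G means C dominant seventh with G in the bass. G is the fifth of C dominant seventh (C–E–G–Bb), so this is second inversion.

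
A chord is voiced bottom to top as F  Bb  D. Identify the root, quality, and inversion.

Bb major, second inversion

The pitch classes F, Bb, D arrange in thirds as Bb–D–F: a Bb major triad.
The lowest note is F, the fifth of the chord, so this is second inversion (figured bass 6/4).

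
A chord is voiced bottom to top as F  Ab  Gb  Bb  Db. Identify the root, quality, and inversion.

Reducing to letter names: F, Ab, Gb, Bb, Db. These stack in thirds as Gb–Bb–Db–F–Ab — a Gb major ninth chord.
The lowest note is F, the seventh of the chord, so this is third inversion.

Gb major ninth, third inversion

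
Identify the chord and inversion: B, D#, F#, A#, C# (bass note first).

B major ninth, root position

Reducing to letter names: B, D#, F#, A#, C#. These stack in thirds as B–D#–F#–A#–C# — a B major ninth chord.
B is the root of B major ninth; root in the bass means root position.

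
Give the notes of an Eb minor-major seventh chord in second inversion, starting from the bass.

Bb, D, Eb, Gb

Spelling Eb minor-major seventh: Eb–Gb–Bb–D. In second inversion the fifth is bass, giving Bb, D, Eb, Gb from the bottom.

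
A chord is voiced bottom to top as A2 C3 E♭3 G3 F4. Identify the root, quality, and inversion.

Reducing to letter names: A, C, Eb, G, F. These stack in thirds as F–A–C–Eb–G — an F dominant ninth chord.
The lowest note is A, the third of the chord, so this is first inversion.

F dominant ninth, first inversion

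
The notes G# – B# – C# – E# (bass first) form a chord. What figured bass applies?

4/3

The notes G#, B#, C#, E# stack in thirds as C#–E#–G#–B# — a C# major seventh chord. The bass G# is the fifth, so this is second inversion: figured 4/3.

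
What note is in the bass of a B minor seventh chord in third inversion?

In third inversion the seventh is lowest. For B minor seventh (B–D–F#–A) that is A.

A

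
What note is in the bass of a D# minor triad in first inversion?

The third of D# minor (D#–F#–A#) is F#; that is the bass in first inversion.

F#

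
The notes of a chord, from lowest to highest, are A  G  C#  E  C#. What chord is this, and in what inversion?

A dominant seventh, root position

The distinct note names are A, G, C#, E. Stacked in thirds they read A–C#–E–G, which is a dominant seventh chord on A.
With the root (A) in the bass, the chord is in root position (figured bass 7).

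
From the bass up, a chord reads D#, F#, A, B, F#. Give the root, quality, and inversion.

B dominant seventh, first inversion

Reducing to letter names: D#, F#, A, B. These stack in thirds as B–D#–F#–A — a B dominant seventh chord.
D# is the third of B dominant seventh; third in the bass means first inversion (figured bass 6/5).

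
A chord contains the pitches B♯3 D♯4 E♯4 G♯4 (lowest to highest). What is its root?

E#

B#, D#, E#, G# are the tones of an E# minor seventh chord (E#–G#–B#–D#), making E# the root.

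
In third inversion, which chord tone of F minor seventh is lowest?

In third inversion the seventh is lowest. For F minor seventh (F–Ab–C–Eb) that is Eb.

Eb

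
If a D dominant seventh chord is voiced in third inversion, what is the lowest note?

C

D dominant seventh is D–F#–A–C. Third inversion places the seventh in the bass: C.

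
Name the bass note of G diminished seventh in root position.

G diminished seventh is G–Bb–Db–Fb. Root position places the root in the bass: G.

G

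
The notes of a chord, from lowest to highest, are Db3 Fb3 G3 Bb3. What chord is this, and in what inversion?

G diminished seventh, second inversion

The pitch classes Db, Fb, G, Bb arrange in thirds as G–Bb–Db–Fb: a G diminished seventh chord.
Db is the fifth of G diminished seventh; fifth in the bass means second inversion (figured bass 4/3).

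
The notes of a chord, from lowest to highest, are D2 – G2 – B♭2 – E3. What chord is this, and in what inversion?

The pitch classes D, G, Bb, E arrange in thirds as E–G–Bb–D: an E half-diminished seventh chord.
The lowest note is D, the seventh of the chord, so this is third inversion (figured bass 4/2).

E half-diminished seventh, third inversion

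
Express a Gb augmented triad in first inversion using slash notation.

First inversion of Gb augmented has the third (Bb) in the bass. As a slash chord: Gbaug/Bb.

Gbaug/Bb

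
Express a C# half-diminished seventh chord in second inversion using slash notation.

Second inversion of C# half-diminished seventh has the fifth (G) in the bass. As a slash chord: C#ø7/G.

C#ø7/G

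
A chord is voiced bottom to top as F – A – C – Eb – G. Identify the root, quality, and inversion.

The pitch classes F, A, C, Eb, G arrange in thirds as F–A–C–Eb–G: an F dominant ninth chord.
With the root (F) in the bass, the chord is in root position.

F dominant ninth, root position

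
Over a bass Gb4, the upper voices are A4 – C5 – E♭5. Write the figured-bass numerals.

4/2

The notes Gb, A, C, Eb stack in thirds as A–C–Eb–Gb — an A diminished seventh chord. The bass Gb is the seventh, so this is third inversion: figured 4/2.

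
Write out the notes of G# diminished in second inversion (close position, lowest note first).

Spelling G# diminished: G#–B–D. In second inversion the fifth is bass, giving D, G#, B from the bottom.

D, G#, B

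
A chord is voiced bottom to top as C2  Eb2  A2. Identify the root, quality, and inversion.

A diminished, first inversion

The distinct note names are C, Eb, A. Stacked in thirds they read A–C–Eb, which is a diminished triad on A.
The lowest note is C, the third of the chord, so this is first inversion (figured bass 6).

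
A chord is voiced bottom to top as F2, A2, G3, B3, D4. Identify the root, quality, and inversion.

G dominant ninth, third inversion

The distinct note names are F, A, G, B, D. Stacked in thirds they read G–B–D–F–A, which is a dominant ninth chord on G.
With the seventh (F) in the bass, the chord is in third inversion.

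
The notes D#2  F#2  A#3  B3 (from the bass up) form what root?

B

Reordering D#, F#, A#, B into stacked thirds gives B–D#–F#–A#; the bottom of that stack, B, is the root.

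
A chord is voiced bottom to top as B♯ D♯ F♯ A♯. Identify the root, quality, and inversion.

B# half-diminished seventh, root position

Reducing to letter names: B#, D#, F#, A#. These stack in thirds as B#–D#–F#–A# — a B# half-diminished seventh chord.
B# is the root of B# half-diminished seventh; root in the bass means root position (figured bass 7).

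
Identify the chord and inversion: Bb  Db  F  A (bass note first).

The pitch classes Bb, Db, F, A arrange in thirds as Bb–Db–F–A: a Bb minor-major seventh chord.
The lowest note is Bb, the root of the chord, so this is root position (figured bass 7).

Bb minor-major seventh, root position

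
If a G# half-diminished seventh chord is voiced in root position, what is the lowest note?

In root position the root is lowest. For G# half-diminished seventh (G#–B–D–F#) that is G#.

G#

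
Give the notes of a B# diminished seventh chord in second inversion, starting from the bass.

The chord tones are B#–D#–F#–A. With the fifth (F#) lowest for second inversion: F#, A, B#, D#.

F#, A, B#, D#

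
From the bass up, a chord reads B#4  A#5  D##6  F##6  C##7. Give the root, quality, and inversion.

B# dominant ninth, root position

The distinct note names are B#, A#, D##, F##, C##. Stacked in thirds they read B#–D##–F##–A#–C##, which is a dominant ninth chord on B#.
B# is the root of B# dominant ninth; root in the bass means root position.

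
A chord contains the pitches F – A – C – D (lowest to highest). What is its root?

D

Reordering F, A, C, D into stacked thirds gives D–F–A–C; the bottom of that stack, D, is the root.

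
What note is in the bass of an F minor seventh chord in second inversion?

C

The fifth of F minor seventh (F–Ab–C–Eb) is C; that is the bass in second inversion.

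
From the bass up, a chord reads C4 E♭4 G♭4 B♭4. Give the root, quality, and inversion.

C half-diminished seventh, root position

Reducing to letter names: C, Eb, Gb, Bb. These stack in thirds as C–Eb–Gb–Bb — a C half-diminished seventh chord.
The lowest note is C, the root of the chord, so this is root position (figured bass 7).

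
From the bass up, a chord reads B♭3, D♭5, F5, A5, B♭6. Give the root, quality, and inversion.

Bb minor-major seventh, root position

The pitch classes Bb, Db, F, A arrange in thirds as Bb–Db–F–A: a Bb minor-major seventh chord.
Bb is the root of Bb minor-major seventh; root in the bass means root position (figured bass 7).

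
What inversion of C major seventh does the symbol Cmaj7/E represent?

Cmaj7/E means C major seventh with E in the bass. E is the third of C major seventh (C–E–G–B), so this is first inversion.

first inversion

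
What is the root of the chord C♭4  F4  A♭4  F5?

F

Cb, F, Ab are the tones of an F diminished triad (F–Ab–Cb), making F the root.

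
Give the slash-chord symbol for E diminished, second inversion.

Second inversion of E diminished has the fifth (Bb) in the bass. As a slash chord: Edim/Bb.

Edim/Bb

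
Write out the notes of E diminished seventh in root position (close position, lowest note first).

E diminished seventh is E–G–Bb–Db. Root position puts the root (E) in the bass, with the remaining tones above: E, G, Bb, Db.

E, G, Bb, Db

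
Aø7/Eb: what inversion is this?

Aø7/Eb means A half-diminished seventh with Eb in the bass. Eb is the fifth of A half-diminished seventh (A–C–Eb–G), so this is second inversion.

second inversion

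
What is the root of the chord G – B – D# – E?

Reordering G, B, D#, E into stacked thirds gives E–G–B–D#; the bottom of that stack, E, is the root.

E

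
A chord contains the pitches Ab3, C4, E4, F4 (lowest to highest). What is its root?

The distinct letter names are Ab, C, E, F. Arranged as a stack of thirds they read F–Ab–C–E, so F is the root (an F minor-major seventh chord).

F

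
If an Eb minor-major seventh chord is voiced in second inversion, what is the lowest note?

Bb

Eb minor-major seventh is Eb–Gb–Bb–D. Second inversion places the fifth in the bass: Bb.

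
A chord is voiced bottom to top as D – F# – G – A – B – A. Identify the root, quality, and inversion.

G major ninth, second inversion

Reducing to letter names: D, F#, G, A, B. These stack in thirds as G–B–D–F#–A — a G major ninth chord.
D is the fifth of G major ninth; fifth in the bass means second inversion.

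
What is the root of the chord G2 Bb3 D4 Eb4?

G, Bb, D, Eb are the tones of an Eb major seventh chord (Eb–G–Bb–D), making Eb the root.

Eb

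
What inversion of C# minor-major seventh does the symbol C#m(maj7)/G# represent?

second inversion

C#m(maj7)/G# means C# minor-major seventh with G# in the bass. G# is the fifth of C# minor-major seventh (C#–E–G#–B#), so this is second inversion.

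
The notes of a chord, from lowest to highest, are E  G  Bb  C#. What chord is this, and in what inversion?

The distinct note names are E, G, Bb, C#. Stacked in thirds they read C#–E–G–Bb, which is a diminished seventh chord on C#.
With the third (E) in the bass, the chord is in first inversion (figured bass 6/5).

C# diminished seventh, first inversion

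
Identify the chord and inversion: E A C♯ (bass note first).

A major, second inversion

Reducing to letter names: E, A, C#. These stack in thirds as A–C#–E — an A major triad.
The lowest note is E, the fifth of the chord, so this is second inversion (figured bass 6/4).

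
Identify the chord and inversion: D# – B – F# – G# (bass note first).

The pitch classes D#, B, F#, G# arrange in thirds as G#–B–D#–F#: a G# minor seventh chord.
With the fifth (D#) in the bass, the chord is in second inversion (figured bass 4/3).

G# minor seventh, second inversion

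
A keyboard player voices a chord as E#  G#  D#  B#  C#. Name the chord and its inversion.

Reducing to letter names: E#, G#, D#, B#, C#. These stack in thirds as C#–E#–G#–B#–D# — a C# major ninth chord.
With the third (E#) in the bass, the chord is in first inversion.

C# major ninth, first inversion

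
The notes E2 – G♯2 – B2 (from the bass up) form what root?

Reordering E, G#, B into stacked thirds gives E–G#–B; the bottom of that stack, E, is the root.

E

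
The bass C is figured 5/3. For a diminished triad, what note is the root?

C

The figures 5/3 mean the root of the chord is in the bass. If C is the root of a diminished triad, the root is C (chord tones C–Eb–Gb).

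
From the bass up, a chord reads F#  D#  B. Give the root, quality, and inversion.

B major, second inversion

The pitch classes F#, D#, B arrange in thirds as B–D#–F#: a B major triad.
F# is the fifth of B major; fifth in the bass means second inversion (figured bass 6/4).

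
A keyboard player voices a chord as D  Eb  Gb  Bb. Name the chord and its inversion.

Eb minor-major seventh, third inversion

The pitch classes D, Eb, Gb, Bb arrange in thirds as Eb–Gb–Bb–D: an Eb minor-major seventh chord.
With the seventh (D) in the bass, the chord is in third inversion (figured bass 4/2).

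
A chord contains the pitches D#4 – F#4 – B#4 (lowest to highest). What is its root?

B#

Reordering D#, F#, B# into stacked thirds gives B#–D#–F#; the bottom of that stack, B#, is the root.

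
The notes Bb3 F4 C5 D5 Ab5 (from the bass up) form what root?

Reordering Bb, F, C, D, Ab into stacked thirds gives Bb–D–F–Ab–C; the bottom of that stack, Bb, is the root.

Bb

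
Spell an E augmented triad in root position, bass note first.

E, G#, B#

E augmented is E–G#–B#. Root position puts the root (E) in the bass, with the remaining tones above: E, G#, B#.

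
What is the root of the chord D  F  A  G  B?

G

Reordering D, F, A, G, B into stacked thirds gives G–B–D–F–A; the bottom of that stack, G, is the root.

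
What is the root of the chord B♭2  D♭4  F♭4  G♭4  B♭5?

Reordering Bb, Db, Fb, Gb into stacked thirds gives Gb–Bb–Db–Fb; the bottom of that stack, Gb, is the root.

Gb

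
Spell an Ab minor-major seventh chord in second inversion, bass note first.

Spelling Ab minor-major seventh: Ab–Cb–Eb–G. In second inversion the fifth is bass, giving Eb, G, Ab, Cb from the bottom.

Eb, G, Ab, Cb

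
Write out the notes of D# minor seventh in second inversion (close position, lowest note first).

A#, C#, D#, F#

D# minor seventh is D#–F#–A#–C#. Second inversion puts the fifth (A#) in the bass, with the remaining tones above: A#, C#, D#, F#.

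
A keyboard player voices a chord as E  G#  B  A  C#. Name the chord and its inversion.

The distinct note names are E, G#, B, A, C#. Stacked in thirds they read A–C#–E–G#–B, which is a major ninth chord on A.
The lowest note is E, the fifth of the chord, so this is second inversion.

A major ninth, second inversion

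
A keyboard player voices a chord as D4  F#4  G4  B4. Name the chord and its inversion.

G major seventh, second inversion

Reducing to letter names: D, F#, G, B. These stack in thirds as G–B–D–F# — a G major seventh chord.
D is the fifth of G major seventh; fifth in the bass means second inversion (figured bass 4/3).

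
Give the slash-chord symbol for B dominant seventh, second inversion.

Second inversion of B dominant seventh has the fifth (F#) in the bass. As a slash chord: B7/F#.

B7/F#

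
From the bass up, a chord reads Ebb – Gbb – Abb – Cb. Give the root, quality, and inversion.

Abb dominant seventh, second inversion

The pitch classes Ebb, Gbb, Abb, Cb arrange in thirds as Abb–Cb–Ebb–Gbb: an Abb dominant seventh chord.
Ebb is the fifth of Abb dominant seventh; fifth in the bass means second inversion (figured bass 4/3).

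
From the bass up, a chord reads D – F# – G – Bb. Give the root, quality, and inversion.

G minor-major seventh, second inversion

The distinct note names are D, F#, G, Bb. Stacked in thirds they read G–Bb–D–F#, which is a minor-major seventh chord on G.
D is the fifth of G minor-major seventh; fifth in the bass means second inversion (figured bass 4/3).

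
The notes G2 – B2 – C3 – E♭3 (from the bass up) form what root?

C

The distinct letter names are G, B, C, Eb. Arranged as a stack of thirds they read C–Eb–G–B, so C is the root (a C minor-major seventh chord).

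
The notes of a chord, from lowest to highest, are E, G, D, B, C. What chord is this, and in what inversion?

C major ninth, first inversion

Reducing to letter names: E, G, D, B, C. These stack in thirds as C–E–G–B–D — a C major ninth chord.
E is the third of C major ninth; third in the bass means first inversion.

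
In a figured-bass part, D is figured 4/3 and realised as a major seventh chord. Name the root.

The figures 4/3 mean the fifth of the chord is in the bass. If D is the fifth of a major seventh chord, the root is G (chord tones G–B–D–F#).

G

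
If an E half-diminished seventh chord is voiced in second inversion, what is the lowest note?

In second inversion the fifth is lowest. For E half-diminished seventh (E–G–Bb–D) that is Bb.

Bb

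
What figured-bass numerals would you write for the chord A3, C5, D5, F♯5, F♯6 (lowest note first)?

The notes A, C, D, F# stack in thirds as D–F#–A–C — a D dominant seventh chord. The bass A is the fifth, so this is second inversion: figured 4/3.

4/3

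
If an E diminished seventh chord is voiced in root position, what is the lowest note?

In root position the root is lowest. For E diminished seventh (E–G–Bb–Db) that is E.

E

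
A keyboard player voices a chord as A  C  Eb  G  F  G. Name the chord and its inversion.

Reducing to letter names: A, C, Eb, G, F. These stack in thirds as F–A–C–Eb–G — an F dominant ninth chord.
A is the third of F dominant ninth; third in the bass means first inversion.

F dominant ninth, first inversion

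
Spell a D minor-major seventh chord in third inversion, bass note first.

The chord tones are D–F–A–C#. With the seventh (C#) lowest for third inversion: C#, D, F, A.

C#, D, F, A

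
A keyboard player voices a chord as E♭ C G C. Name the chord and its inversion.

Reducing to letter names: Eb, C, G. These stack in thirds as C–Eb–G — a C minor triad.
Eb is the third of C minor; third in the bass means first inversion (figured bass 6).

C minor, first inversion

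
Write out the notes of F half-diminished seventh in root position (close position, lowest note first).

F, Ab, Cb, Eb

Spelling F half-diminished seventh: F–Ab–Cb–Eb. In root position the root is bass, giving F, Ab, Cb, Eb from the bottom.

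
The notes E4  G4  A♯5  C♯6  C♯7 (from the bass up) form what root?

A#

Reordering E, G, A#, C# into stacked thirds gives A#–C#–E–G; the bottom of that stack, A#, is the root.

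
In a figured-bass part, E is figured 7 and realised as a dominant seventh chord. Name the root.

The figures 7 mean the root of the chord is in the bass. If E is the root of a dominant seventh chord, the root is E (chord tones E–G#–B–D).

E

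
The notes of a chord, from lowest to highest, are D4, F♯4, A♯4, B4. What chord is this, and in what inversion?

The distinct note names are D, F#, A#, B. Stacked in thirds they read B–D–F#–A#, which is a minor-major seventh chord on B.
The lowest note is D, the third of the chord, so this is first inversion (figured bass 6/5).

B minor-major seventh, first inversion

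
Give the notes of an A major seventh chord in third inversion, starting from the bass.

G#, A, C#, E

Spelling A major seventh: A–C#–E–G#. In third inversion the seventh is bass, giving G#, A, C#, E from the bottom.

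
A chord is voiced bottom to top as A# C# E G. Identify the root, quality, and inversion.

A# diminished seventh, root position

The pitch classes A#, C#, E, G arrange in thirds as A#–C#–E–G: an A# diminished seventh chord.
The lowest note is A#, the root of the chord, so this is root position (figured bass 7).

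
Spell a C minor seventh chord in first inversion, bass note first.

Eb, G, Bb, C

The chord tones are C–Eb–G–Bb. With the third (Eb) lowest for first inversion: Eb, G, Bb, C.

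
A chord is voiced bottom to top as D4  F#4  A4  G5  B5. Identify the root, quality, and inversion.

Reducing to letter names: D, F#, A, G, B. These stack in thirds as G–B–D–F#–A — a G major ninth chord.
D is the fifth of G major ninth; fifth in the bass means second inversion.

G major ninth, second inversion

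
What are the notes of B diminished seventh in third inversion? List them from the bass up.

B diminished seventh is B–D–F–Ab. Third inversion puts the seventh (Ab) in the bass, with the remaining tones above: Ab, B, D, F.

Ab, B, D, F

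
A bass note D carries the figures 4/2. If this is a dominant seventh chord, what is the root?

E

The figures 4/2 mean the seventh of the chord is in the bass. If D is the seventh of a dominant seventh chord, the root is E (chord tones E–G#–B–D).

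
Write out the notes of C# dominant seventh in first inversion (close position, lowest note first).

The chord tones are C#–E#–G#–B. With the third (E#) lowest for first inversion: E#, G#, B, C#.

E#, G#, B, C#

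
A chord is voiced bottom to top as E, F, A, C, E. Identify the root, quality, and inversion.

Reducing to letter names: E, F, A, C. These stack in thirds as F–A–C–E — an F major seventh chord.
The lowest note is E, the seventh of the chord, so this is third inversion (figured bass 4/2).

F major seventh, third inversion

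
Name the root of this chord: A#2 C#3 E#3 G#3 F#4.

Reordering A#, C#, E#, G#, F# into stacked thirds gives F#–A#–C#–E#–G#; the bottom of that stack, F#, is the root.

F#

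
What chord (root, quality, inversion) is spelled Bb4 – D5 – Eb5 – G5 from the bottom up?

Eb major seventh, second inversion

Reducing to letter names: Bb, D, Eb, G. These stack in thirds as Eb–G–Bb–D — an Eb major seventh chord.
With the fifth (Bb) in the bass, the chord is in second inversion (figured bass 4/3).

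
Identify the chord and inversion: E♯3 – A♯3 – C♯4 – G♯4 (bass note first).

A# minor seventh, second inversion

The distinct note names are E#, A#, C#, G#. Stacked in thirds they read A#–C#–E#–G#, which is a minor seventh chord on A#.
The lowest note is E#, the fifth of the chord, so this is second inversion (figured bass 4/3).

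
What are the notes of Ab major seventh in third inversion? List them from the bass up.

Spelling Ab major seventh: Ab–C–Eb–G. In third inversion the seventh is bass, giving G, Ab, C, Eb from the bottom.

G, Ab, C, Eb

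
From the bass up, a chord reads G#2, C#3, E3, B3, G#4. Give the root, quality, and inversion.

Reducing to letter names: G#, C#, E, B. These stack in thirds as C#–E–G#–B — a C# minor seventh chord.
The lowest note is G#, the fifth of the chord, so this is second inversion (figured bass 4/3).

C# minor seventh, second inversion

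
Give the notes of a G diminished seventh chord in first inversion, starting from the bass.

Bb, Db, Fb, G

The chord tones are G–Bb–Db–Fb. With the third (Bb) lowest for first inversion: Bb, Db, Fb, G.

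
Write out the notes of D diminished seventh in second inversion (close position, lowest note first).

Spelling D diminished seventh: D–F–Ab–Cb. In second inversion the fifth is bass, giving Ab, Cb, D, F from the bottom.

Ab, Cb, D, F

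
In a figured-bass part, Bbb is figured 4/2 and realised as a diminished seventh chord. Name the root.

The figures 4/2 mean the seventh of the chord is in the bass. If Bbb is the seventh of a diminished seventh chord, the root is C (chord tones C–Eb–Gb–Bbb).

C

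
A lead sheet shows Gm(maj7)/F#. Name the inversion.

third inversion

Gm(maj7)/F# means G minor-major seventh with F# in the bass. F# is the seventh of G minor-major seventh (G–Bb–D–F#), so this is third inversion.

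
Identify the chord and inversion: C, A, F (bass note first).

Reducing to letter names: C, A, F. These stack in thirds as F–A–C — an F major triad.
The lowest note is C, the fifth of the chord, so this is second inversion (figured bass 6/4).

F major, second inversion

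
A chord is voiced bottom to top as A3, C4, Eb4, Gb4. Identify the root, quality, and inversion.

Reducing to letter names: A, C, Eb, Gb. These stack in thirds as A–C–Eb–Gb — an A diminished seventh chord.
The lowest note is A, the root of the chord, so this is root position (figured bass 7).

A diminished seventh, root position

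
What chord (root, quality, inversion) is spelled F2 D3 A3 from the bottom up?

The pitch classes F, D, A arrange in thirds as D–F–A: a D minor triad.
The lowest note is F, the third of the chord, so this is first inversion (figured bass 6).

D minor, first inversion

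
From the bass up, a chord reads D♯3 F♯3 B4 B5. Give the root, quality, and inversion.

The pitch classes D#, F#, B arrange in thirds as B–D#–F#: a B major triad.
D# is the third of B major; third in the bass means first inversion (figured bass 6).

B major, first inversion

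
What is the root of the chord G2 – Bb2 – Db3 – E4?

E

Reordering G, Bb, Db, E into stacked thirds gives E–G–Bb–Db; the bottom of that stack, E, is the root.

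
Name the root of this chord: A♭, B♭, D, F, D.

Ab, Bb, D, F are the tones of a Bb dominant seventh chord (Bb–D–F–Ab), making Bb the root.

Bb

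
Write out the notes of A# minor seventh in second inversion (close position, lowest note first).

Spelling A# minor seventh: A#–C#–E#–G#. In second inversion the fifth is bass, giving E#, G#, A#, C# from the bottom.

E#, G#, A#, C#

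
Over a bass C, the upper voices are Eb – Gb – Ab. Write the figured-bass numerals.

6/5

The notes C, Eb, Gb, Ab stack in thirds as Ab–C–Eb–Gb — an Ab dominant seventh chord. The bass C is the third, so this is first inversion: figured 6/5.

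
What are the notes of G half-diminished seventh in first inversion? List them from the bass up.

Bb, Db, F, G

The chord tones are G–Bb–Db–F. With the third (Bb) lowest for first inversion: Bb, Db, F, G.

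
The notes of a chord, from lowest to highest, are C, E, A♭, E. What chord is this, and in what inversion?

The pitch classes C, E, Ab arrange in thirds as Ab–C–E: an Ab augmented triad.
The lowest note is C, the third of the chord, so this is first inversion (figured bass 6).

Ab augmented, first inversion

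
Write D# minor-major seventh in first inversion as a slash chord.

D#m(maj7)/F#

First inversion of D# minor-major seventh has the third (F#) in the bass. As a slash chord: D#m(maj7)/F#.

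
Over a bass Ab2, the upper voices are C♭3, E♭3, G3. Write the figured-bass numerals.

7

The notes Ab, Cb, Eb, G stack in thirds as Ab–Cb–Eb–G — an Ab minor-major seventh chord. The bass Ab is the root, so this is root position: figured 7.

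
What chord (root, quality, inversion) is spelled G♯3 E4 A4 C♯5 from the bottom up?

A major seventh, third inversion

The pitch classes G#, E, A, C# arrange in thirds as A–C#–E–G#: an A major seventh chord.
The lowest note is G#, the seventh of the chord, so this is third inversion (figured bass 4/2).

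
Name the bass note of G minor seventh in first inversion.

Bb

G minor seventh is G–Bb–D–F. First inversion places the third in the bass: Bb.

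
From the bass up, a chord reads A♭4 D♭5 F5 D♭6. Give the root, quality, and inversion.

Db major, second inversion

The distinct note names are Ab, Db, F. Stacked in thirds they read Db–F–Ab, which is a major triad on Db.
The lowest note is Ab, the fifth of the chord, so this is second inversion (figured bass 6/4).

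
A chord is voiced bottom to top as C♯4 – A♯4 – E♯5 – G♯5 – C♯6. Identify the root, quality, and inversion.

A# minor seventh, first inversion

The distinct note names are C#, A#, E#, G#. Stacked in thirds they read A#–C#–E#–G#, which is a minor seventh chord on A#.
The lowest note is C#, the third of the chord, so this is first inversion (figured bass 6/5).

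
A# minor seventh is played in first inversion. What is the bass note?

C#

A# minor seventh is A#–C#–E#–G#. First inversion places the third in the bass: C#.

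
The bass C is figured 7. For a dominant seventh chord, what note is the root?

The figures 7 mean the root of the chord is in the bass. If C is the root of a dominant seventh chord, the root is C (chord tones C–E–G–Bb).

C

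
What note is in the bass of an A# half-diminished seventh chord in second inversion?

E

In second inversion the fifth is lowest. For A# half-diminished seventh (A#–C#–E–G#) that is E.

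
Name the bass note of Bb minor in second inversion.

F

Bb minor is Bb–Db–F. Second inversion places the fifth in the bass: F.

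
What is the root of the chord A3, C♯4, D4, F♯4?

The distinct letter names are A, C#, D, F#. Arranged as a stack of thirds they read D–F#–A–C#, so D is the root (a D major seventh chord).

D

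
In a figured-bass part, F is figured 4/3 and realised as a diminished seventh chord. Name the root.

B

The figures 4/3 mean the fifth of the chord is in the bass. If F is the fifth of a diminished seventh chord, the root is B (chord tones B–D–F–Ab).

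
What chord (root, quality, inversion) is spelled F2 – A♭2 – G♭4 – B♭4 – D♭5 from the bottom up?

Gb major ninth, third inversion

The distinct note names are F, Ab, Gb, Bb, Db. Stacked in thirds they read Gb–Bb–Db–F–Ab, which is a major ninth chord on Gb.
F is the seventh of Gb major ninth; seventh in the bass means third inversion.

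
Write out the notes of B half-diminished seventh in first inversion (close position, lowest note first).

B half-diminished seventh is B–D–F–A. First inversion puts the third (D) in the bass, with the remaining tones above: D, F, A, B.

D, F, A, B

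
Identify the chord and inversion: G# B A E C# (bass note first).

A major ninth, third inversion

Reducing to letter names: G#, B, A, E, C#. These stack in thirds as A–C#–E–G#–B — an A major ninth chord.
With the seventh (G#) in the bass, the chord is in third inversion.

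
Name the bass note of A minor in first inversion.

C

In first inversion the third is lowest. For A minor (A–C–E) that is C.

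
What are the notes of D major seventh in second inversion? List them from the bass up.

Spelling D major seventh: D–F#–A–C#. In second inversion the fifth is bass, giving A, C#, D, F# from the bottom.

A, C#, D, F#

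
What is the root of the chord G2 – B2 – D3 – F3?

The distinct letter names are G, B, D, F. Arranged as a stack of thirds they read G–B–D–F, so G is the root (a G dominant seventh chord).

G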